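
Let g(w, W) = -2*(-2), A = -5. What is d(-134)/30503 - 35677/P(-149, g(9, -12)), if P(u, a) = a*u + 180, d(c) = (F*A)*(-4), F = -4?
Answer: 1088222251/12689248 ≈ 85.759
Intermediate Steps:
d(c) = -80 (d(c) = -4*(-5)*(-4) = 20*(-4) = -80)
g(w, W) = 4
P(u, a) = 180 + a*u
d(-134)/30503 - 35677/P(-149, g(9, -12)) = -80/30503 - 35677/(180 + 4*(-149)) = -80*1/30503 - 35677/(180 - 596) = -80/30503 - 35677/(-416) = -80/30503 - 35677*(-1/416) = -80/30503 + 35677/416 = 1088222251/12689248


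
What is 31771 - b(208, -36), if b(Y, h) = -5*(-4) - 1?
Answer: 31752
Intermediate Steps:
b(Y, h) = 19 (b(Y, h) = 20 - 1 = 19)
31771 - b(208, -36) = 31771 - 1*19 = 31771 - 19 = 31752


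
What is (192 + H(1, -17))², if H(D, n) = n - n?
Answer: 36864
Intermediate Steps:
H(D, n) = 0
(192 + H(1, -17))² = (192 + 0)² = 192² = 36864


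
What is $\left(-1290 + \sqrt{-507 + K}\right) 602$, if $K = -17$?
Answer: $-776580 + 1204 i \sqrt{131} \approx -7.7658 \cdot 10^{5} + 13780.0 i$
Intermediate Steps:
$\left(-1290 + \sqrt{-507 + K}\right) 602 = \left(-1290 + \sqrt{-507 - 17}\right) 602 = \left(-1290 + \sqrt{-524}\right) 602 = \left(-1290 + 2 i \sqrt{131}\right) 602 = -776580 + 1204 i \sqrt{131}$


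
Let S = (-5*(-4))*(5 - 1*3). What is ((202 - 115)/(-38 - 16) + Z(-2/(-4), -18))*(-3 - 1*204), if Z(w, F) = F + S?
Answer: -8441/2 ≈ -4220.5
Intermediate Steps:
S = 40 (S = 20*(5 - 3) = 20*2 = 40)
Z(w, F) = 40 + F (Z(w, F) = F + 40 = 40 + F)
((202 - 115)/(-38 - 16) + Z(-2/(-4), -18))*(-3 - 1*204) = ((202 - 115)/(-38 - 16) + (40 - 18))*(-3 - 1*204) = (87/(-54) + 22)*(-3 - 204) = (87*(-1/54) + 22)*(-207) = (-29/18 + 22)*(-207) = (367/18)*(-207) = -8441/2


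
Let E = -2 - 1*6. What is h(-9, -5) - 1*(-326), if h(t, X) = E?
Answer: 318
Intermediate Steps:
E = -8 (E = -2 - 6 = -8)
h(t, X) = -8
h(-9, -5) - 1*(-326) = -8 - 1*(-326) = -8 + 326 = 318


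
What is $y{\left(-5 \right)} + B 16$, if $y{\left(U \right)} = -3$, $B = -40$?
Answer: $-643$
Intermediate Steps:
$y{\left(-5 \right)} + B 16 = -3 - 640 = -643$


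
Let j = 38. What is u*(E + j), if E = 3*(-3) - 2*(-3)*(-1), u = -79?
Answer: -1817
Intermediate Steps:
E = -15 (E = -9 + 6*(-1) = -9 - 6 = -15)
u*(E + j) = -79*(-15 + 38) = -79*23 = -1817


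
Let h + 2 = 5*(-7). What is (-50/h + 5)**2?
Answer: 55225/1369 ≈ 40.340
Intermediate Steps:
h = -37 (h = -2 + 5*(-7) = -2 - 35 = -37)
(-50/h + 5)**2 = (-50/(-37) + 5)**2 = (-50*(-1/37) + 5)**2 = (50/37 + 5)**2 = (235/37)**2 = 55225/1369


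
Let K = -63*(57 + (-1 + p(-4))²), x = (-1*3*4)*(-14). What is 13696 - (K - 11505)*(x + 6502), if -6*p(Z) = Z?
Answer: 100750706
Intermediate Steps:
p(Z) = -Z/6
x = 168 (x = -3*4*(-14) = -12*(-14) = 168)
K = -3598 (K = -63*(57 + (-1 - ⅙*(-4))²) = -63*(57 + (-1 + ⅔)²) = -63*(57 + (-⅓)²) = -63*(57 + ⅑) = -63*514/9 = -3598)
13696 - (K - 11505)*(x + 6502) = 13696 - (-3598 - 11505)*(168 + 6502) = 13696 - (-15103)*6670 = 13696 - 1*(-100737010) = 13696 + 100737010 = 100750706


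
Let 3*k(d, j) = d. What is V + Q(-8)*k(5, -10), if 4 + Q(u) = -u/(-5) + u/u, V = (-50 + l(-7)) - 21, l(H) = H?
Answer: -257/3 ≈ -85.667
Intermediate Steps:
V = -78 (V = (-50 - 7) - 21 = -57 - 21 = -78)
Q(u) = -3 + u/5 (Q(u) = -4 + (-u/(-5) + u/u) = -4 + (-u*(-⅕) + 1) = -4 + (u/5 + 1) = -4 + (1 + u/5) = -3 + u/5)
k(d, j) = d/3
V + Q(-8)*k(5, -10) = -78 + (-3 + (⅕)*(-8))*((⅓)*5) = -78 + (-3 - 8/5)*(5/3) = -78 - 23/5*5/3 = -78 - 23/3 = -257/3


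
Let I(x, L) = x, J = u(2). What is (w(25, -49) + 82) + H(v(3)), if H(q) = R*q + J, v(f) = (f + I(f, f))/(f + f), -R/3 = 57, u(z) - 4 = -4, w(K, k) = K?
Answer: -64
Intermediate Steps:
u(z) = 0 (u(z) = 4 - 4 = 0)
R = -171 (R = -3*57 = -171)
J = 0
v(f) = 1 (v(f) = (f + f)/(f + f) = (2*f)/((2*f)) = (2*f)*(1/(2*f)) = 1)
H(q) = -171*q (H(q) = -171*q + 0 = -171*q)
(w(25, -49) + 82) + H(v(3)) = (25 + 82) - 171*1 = 107 - 171 = -64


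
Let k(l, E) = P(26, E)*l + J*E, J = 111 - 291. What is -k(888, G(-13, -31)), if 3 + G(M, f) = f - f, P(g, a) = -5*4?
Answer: 17220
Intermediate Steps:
P(g, a) = -20 (P(g, a) = -1*20 = -20)
J = -180
G(M, f) = -3 (G(M, f) = -3 + (f - f) = -3 + 0 = -3)
k(l, E) = -180*E - 20*l (k(l, E) = -20*l - 180*E = -180*E - 20*l)
-k(888, G(-13, -31)) = -(-180*(-3) - 20*888) = -(540 - 17760) = -1*(-17220) = 17220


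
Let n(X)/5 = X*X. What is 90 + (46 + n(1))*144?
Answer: 7434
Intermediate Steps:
n(X) = 5*X² (n(X) = 5*(X*X) = 5*X²)
90 + (46 + n(1))*144 = 90 + (46 + 5*1²)*144 = 90 + (46 + 5*1)*144 = 90 + (46 + 5)*144 = 90 + 51*144 = 90 + 7344 = 7434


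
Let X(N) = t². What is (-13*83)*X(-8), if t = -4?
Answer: -17264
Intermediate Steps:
X(N) = 16 (X(N) = (-4)² = 16)
(-13*83)*X(-8) = -13*83*16 = -1079*16 = -17264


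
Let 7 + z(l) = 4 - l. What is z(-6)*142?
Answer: 426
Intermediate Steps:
z(l) = -3 - l (z(l) = -7 + (4 - l) = -3 - l)
z(-6)*142 = (-3 - 1*(-6))*142 = (-3 + 6)*142 = 3*142 = 426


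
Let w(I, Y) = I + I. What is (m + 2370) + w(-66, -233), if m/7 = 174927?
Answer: 1226727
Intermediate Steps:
m = 1224489 (m = 7*174927 = 1224489)
w(I, Y) = 2*I
(m + 2370) + w(-66, -233) = (1224489 + 2370) + 2*(-66) = 1226859 - 132 = 1226727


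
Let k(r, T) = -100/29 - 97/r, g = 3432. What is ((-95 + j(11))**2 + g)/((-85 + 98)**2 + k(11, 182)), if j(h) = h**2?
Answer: 50402/1923 ≈ 26.210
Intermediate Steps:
k(r, T) = -100/29 - 97/r (k(r, T) = -100*1/29 - 97/r = -100/29 - 97/r)
((-95 + j(11))**2 + g)/((-85 + 98)**2 + k(11, 182)) = ((-95 + 11**2)**2 + 3432)/((-85 + 98)**2 + (-100/29 - 97/11)) = ((-95 + 121)**2 + 3432)/(13**2 + (-100/29 - 97*1/11)) = (26**2 + 3432)/(169 + (-100/29 - 97/11)) = (676 + 3432)/(169 - 3913/319) = 4108/(49998/319) = 4108*(319/49998) = 50402/1923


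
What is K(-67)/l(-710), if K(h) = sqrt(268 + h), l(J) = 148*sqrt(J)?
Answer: -I*sqrt(142710)/105080 ≈ -0.0035951*I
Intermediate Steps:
K(-67)/l(-710) = sqrt(268 - 67)/((148*sqrt(-710))) = sqrt(201)/((148*(I*sqrt(710)))) = sqrt(201)/((148*I*sqrt(710))) = sqrt(201)*(-I*sqrt(710)/105080) = -I*sqrt(142710)/105080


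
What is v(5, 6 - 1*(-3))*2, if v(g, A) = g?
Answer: 10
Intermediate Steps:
v(5, 6 - 1*(-3))*2 = 5*2 = 10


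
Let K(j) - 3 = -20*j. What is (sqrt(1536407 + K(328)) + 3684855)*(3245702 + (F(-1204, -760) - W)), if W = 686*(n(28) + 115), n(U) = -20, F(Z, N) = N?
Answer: 11716998753060 + 15898860*sqrt(61194) ≈ 1.1721e+13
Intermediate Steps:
K(j) = 3 - 20*j
W = 65170 (W = 686*(-20 + 115) = 686*95 = 65170)
(sqrt(1536407 + K(328)) + 3684855)*(3245702 + (F(-1204, -760) - W)) = (sqrt(1536407 + (3 - 20*328)) + 3684855)*(3245702 + (-760 - 1*65170)) = (sqrt(1536407 + (3 - 6560)) + 3684855)*(3245702 + (-760 - 65170)) = (sqrt(1536407 - 6557) + 3684855)*(3245702 - 65930) = (sqrt(1529850) + 3684855)*3179772 = (5*sqrt(61194) + 3684855)*3179772 = (3684855 + 5*sqrt(61194))*3179772 = 11716998753060 + 15898860*sqrt(61194)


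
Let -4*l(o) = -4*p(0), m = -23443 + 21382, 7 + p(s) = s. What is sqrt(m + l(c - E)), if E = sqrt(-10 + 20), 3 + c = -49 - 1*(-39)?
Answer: 2*I*sqrt(517) ≈ 45.475*I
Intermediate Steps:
c = -13 (c = -3 + (-49 - 1*(-39)) = -3 + (-49 + 39) = -3 - 10 = -13)
E = sqrt(10) ≈ 3.1623
p(s) = -7 + s
m = -2061
l(o) = -7 (l(o) = -(-1)*(-7 + 0) = -(-1)*(-7) = -1/4*28 = -7)
sqrt(m + l(c - E)) = sqrt(-2061 - 7) = sqrt(-2068) = 2*I*sqrt(517)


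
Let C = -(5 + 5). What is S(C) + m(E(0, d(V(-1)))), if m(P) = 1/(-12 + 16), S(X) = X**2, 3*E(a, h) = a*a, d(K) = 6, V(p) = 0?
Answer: 401/4 ≈ 100.25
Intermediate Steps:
E(a, h) = a**2/3 (E(a, h) = (a*a)/3 = a**2/3)
C = -10 (C = -1*10 = -10)
m(P) = 1/4
S(C) + m(E(0, d(V(-1)))) = (-10)**2 + 1/4 = 100 + 1/4 = 401/4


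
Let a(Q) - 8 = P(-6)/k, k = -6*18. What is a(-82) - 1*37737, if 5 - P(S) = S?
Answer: -4074743/108 ≈ -37729.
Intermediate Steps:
P(S) = 5 - S
k = -108
a(Q) = 853/108 (a(Q) = 8 + (5 - 1*(-6))/(-108) = 8 + (5 + 6)*(-1/108) = 8 + 11*(-1/108) = 8 - 11/108 = 853/108)
a(-82) - 1*37737 = 853/108 - 1*37737 = 853/108 - 37737 = -4074743/108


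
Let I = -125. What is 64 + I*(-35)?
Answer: 4439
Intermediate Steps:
64 + I*(-35) = 64 - 125*(-35) = 64 + 4375 = 4439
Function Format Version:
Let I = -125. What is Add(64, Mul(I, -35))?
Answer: 4439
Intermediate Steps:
Add(64, Mul(I, -35)) = Add(64, Mul(-125, -35)) = Add(64, 4375) = 4439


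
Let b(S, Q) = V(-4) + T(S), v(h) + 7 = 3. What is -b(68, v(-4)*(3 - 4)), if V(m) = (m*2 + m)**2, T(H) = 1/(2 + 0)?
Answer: -289/2 ≈ -144.50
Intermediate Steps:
T(H) = 1/2
V(m) = 9*m**2 (V(m) = (2*m + m)**2 = (3*m)**2 = 9*m**2)
v(h) = -4 (v(h) = -7 + 3 = -4)
b(S, Q) = 289/2 (b(S, Q) = 9*(-4)**2 + 1/2 = 9*16 + 1/2 = 144 + 1/2 = 289/2)
-b(68, v(-4)*(3 - 4)) = -1*289/2 = -289/2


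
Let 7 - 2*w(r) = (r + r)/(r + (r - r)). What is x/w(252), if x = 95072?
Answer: 190144/5 ≈ 38029.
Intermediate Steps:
w(r) = 5/2 (w(r) = 7/2 - (r + r)/(2*(r + (r - r))) = 7/2 - 2*r/(2*(r + 0)) = 7/2 - 2*r/(2*r) = 7/2 - ½*2 = 7/2 - 1 = 5/2)
x/w(252) = 95072/(5/2) = 95072*(⅖) = 190144/5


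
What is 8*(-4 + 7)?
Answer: 24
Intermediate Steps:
8*(-4 + 7) = 8*3 = 24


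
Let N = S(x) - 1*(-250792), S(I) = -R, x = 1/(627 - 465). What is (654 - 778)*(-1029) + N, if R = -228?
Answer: 378616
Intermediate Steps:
x = 1/162 ≈ 0.0061728
S(I) = 228 (S(I) = -1*(-228) = 228)
N = 251020 (N = 228 - 1*(-250792) = 228 + 250792 = 251020)
(654 - 778)*(-1029) + N = (654 - 778)*(-1029) + 251020 = -124*(-1029) + 251020 = 127596 + 251020 = 378616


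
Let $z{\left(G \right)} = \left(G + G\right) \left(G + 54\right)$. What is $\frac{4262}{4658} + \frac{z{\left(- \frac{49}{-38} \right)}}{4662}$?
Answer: $\frac{1058948215}{1119904308} \approx 0.94557$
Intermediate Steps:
$z{\left(G \right)} = 2 G \left(54 + G\right)$
$\frac{4262}{4658} + \frac{z{\left(- \frac{49}{-38} \right)}}{4662} = \frac{4262}{4658} + \frac{2 \left(- \frac{49}{-38}\right) \left(54 - \frac{49}{-38}\right)}{4662} = 4262 \cdot \frac{1}{4658} + 2 \left(\left(-49\right) \left(- \frac{1}{38}\right)\right) \left(54 - - \frac{49}{38}\right) \frac{1}{4662} = \frac{2131}{2329} + 2 \cdot \frac{49}{38} \left(54 + \frac{49}{38}\right) \frac{1}{4662} = \frac{2131}{2329} + 2 \cdot \frac{49}{38} \cdot \frac{2101}{38} \cdot \frac{1}{4662} = \frac{2131}{2329} + \frac{102949}{722} \cdot \frac{1}{4662} = \frac{2131}{2329} + \frac{14707}{480852} = \frac{1058948215}{1119904308}$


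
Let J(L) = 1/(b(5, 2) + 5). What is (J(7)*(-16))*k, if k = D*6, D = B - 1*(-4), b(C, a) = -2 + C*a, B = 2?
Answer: -576/13 ≈ -44.308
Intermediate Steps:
D = 6 (D = 2 - 1*(-4) = 2 + 4 = 6)
J(L) = 1/13 (J(L) = 1/((-2 + 5*2) + 5) = 1/((-2 + 10) + 5) = 1/(8 + 5) = 1/13)
k = 36 (k = 6*6 = 36)
(J(7)*(-16))*k = ((1/13)*(-16))*36 = -16/13*36 = -576/13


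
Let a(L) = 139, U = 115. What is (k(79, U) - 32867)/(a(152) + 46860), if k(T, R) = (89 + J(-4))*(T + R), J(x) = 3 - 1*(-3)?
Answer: -14437/46999 ≈ -0.30718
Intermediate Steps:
J(x) = 6 (J(x) = 3 + 3 = 6)
k(T, R) = 95*R + 95*T (k(T, R) = (89 + 6)*(T + R) = 95*(R + T) = 95*R + 95*T)
(k(79, U) - 32867)/(a(152) + 46860) = ((95*115 + 95*79) - 32867)/(139 + 46860) = ((10925 + 7505) - 32867)/46999 = (18430 - 32867)*(1/46999) = -14437*1/46999 = -14437/46999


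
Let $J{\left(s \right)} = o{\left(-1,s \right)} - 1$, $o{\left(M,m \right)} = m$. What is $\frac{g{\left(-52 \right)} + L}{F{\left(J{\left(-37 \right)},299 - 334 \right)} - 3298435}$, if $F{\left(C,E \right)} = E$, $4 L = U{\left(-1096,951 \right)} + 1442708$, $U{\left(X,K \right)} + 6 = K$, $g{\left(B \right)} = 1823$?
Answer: $- \frac{290189}{2638776} \approx -0.10997$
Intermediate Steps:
$U{\left(X,K \right)} = -6 + K$
$J{\left(s \right)} = -1 + s$ ($J{\left(s \right)} = s - 1 = -1 + s$)
$L = \frac{1443653}{4}$ ($L = \frac{\left(-6 + 951\right) + 1442708}{4} = \frac{945 + 1442708}{4} = \frac{1}{4} \cdot 1443653 = \frac{1443653}{4} \approx 3.6091 \cdot 10^{5}$)
$\frac{g{\left(-52 \right)} + L}{F{\left(J{\left(-37 \right)},299 - 334 \right)} - 3298435} = \frac{1823 + \frac{1443653}{4}}{\left(299 - 334\right) - 3298435} = \frac{1450945}{4 \left(-35 - 3298435\right)} = \frac{1450945}{4 \left(-3298470\right)} = \frac{1450945}{4} \left(- \frac{1}{3298470}\right) = - \frac{290189}{2638776}$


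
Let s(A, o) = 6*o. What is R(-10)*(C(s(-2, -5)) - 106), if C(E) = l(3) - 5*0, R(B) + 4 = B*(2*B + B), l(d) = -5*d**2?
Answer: -44696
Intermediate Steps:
R(B) = -4 + 3*B**2 (R(B) = -4 + B*(2*B + B) = -4 + B*(3*B) = -4 + 3*B**2)
C(E) = -45 (C(E) = -5*3**2 - 5*0 = -5*9 + 0 = -45 + 0 = -45)
R(-10)*(C(s(-2, -5)) - 106) = (-4 + 3*(-10)**2)*(-45 - 106) = (-4 + 3*100)*(-151) = (-4 + 300)*(-151) = 296*(-151) = -44696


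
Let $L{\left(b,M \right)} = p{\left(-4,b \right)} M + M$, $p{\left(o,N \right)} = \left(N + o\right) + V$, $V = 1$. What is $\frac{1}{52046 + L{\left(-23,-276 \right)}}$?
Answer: $\frac{1}{58946} \approx 1.6965 \cdot 10^{-5}$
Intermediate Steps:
$p{\left(o,N \right)} = 1 + N + o$ ($p{\left(o,N \right)} = \left(N + o\right) + 1 = 1 + N + o$)
$L{\left(b,M \right)} = M + M \left(-3 + b\right)$ ($L{\left(b,M \right)} = \left(1 + b - 4\right) M + M = \left(-3 + b\right) M + M = M \left(-3 + b\right) + M = M + M \left(-3 + b\right)$)
$\frac{1}{52046 + L{\left(-23,-276 \right)}} = \frac{1}{52046 - 276 \left(-2 - 23\right)} = \frac{1}{52046 - -6900} = \frac{1}{52046 + 6900} = \frac{1}{58946}$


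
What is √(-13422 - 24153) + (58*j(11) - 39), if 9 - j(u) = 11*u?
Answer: -6535 + 15*I*√167 ≈ -6535.0 + 193.84*I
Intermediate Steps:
j(u) = 9 - 11*u
√(-13422 - 24153) + (58*j(11) - 39) = √(-13422 - 24153) + (58*(9 - 11*11) - 39) = √(-37575) + (58*(9 - 121) - 39) = 15*I*√167 + (58*(-112) - 39) = 15*I*√167 + (-6496 - 39) = 15*I*√167 - 6535 = -6535 + 15*I*√167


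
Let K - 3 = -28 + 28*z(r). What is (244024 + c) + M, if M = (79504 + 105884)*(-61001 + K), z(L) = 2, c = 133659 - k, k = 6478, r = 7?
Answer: -11302735155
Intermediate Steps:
c = 127181 (c = 133659 - 1*6478 = 133659 - 6478 = 127181)
K = 31 (K = 3 + (-28 + 28*2) = 3 + (-28 + 56) = 3 + 28 = 31)
M = -11303106360 (M = (79504 + 105884)*(-61001 + 31) = 185388*(-60970) = -11303106360)
(244024 + c) + M = (244024 + 127181) - 11303106360 = 371205 - 11303106360 = -11302735155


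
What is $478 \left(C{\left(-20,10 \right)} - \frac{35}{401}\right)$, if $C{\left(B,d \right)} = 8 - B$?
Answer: $\frac{5350254}{401} \approx 13342.0$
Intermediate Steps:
$478 \left(C{\left(-20,10 \right)} - \frac{35}{401}\right) = 478 \left(\left(8 - -20\right) - \frac{35}{401}\right) = 478 \left(\left(8 + 20\right) - \frac{35}{401}\right) = 478 \left(28 - \frac{35}{401}\right) = 478 \cdot \frac{11193}{401} = \frac{5350254}{401}$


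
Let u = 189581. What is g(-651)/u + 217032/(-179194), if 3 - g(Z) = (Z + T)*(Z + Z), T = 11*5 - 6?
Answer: -1243819041/232683409 ≈ -5.3455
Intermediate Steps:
T = 49 (T = 55 - 6 = 49)
g(Z) = 3 - 2*Z*(49 + Z) (g(Z) = 3 - (Z + 49)*(Z + Z) = 3 - (49 + Z)*2*Z = 3 - 2*Z*(49 + Z))
g(-651)/u + 217032/(-179194) = (3 - 98*(-651) - 2*(-651)**2)/189581 + 217032/(-179194) = (3 + 63798 - 2*423801)*(1/189581) + 217032*(-1/179194) = (3 + 63798 - 847602)*(1/189581) - 108516/89597 = -783801*1/189581 - 108516/89597 = -10737/2597 - 108516/89597 = -1243819041/232683409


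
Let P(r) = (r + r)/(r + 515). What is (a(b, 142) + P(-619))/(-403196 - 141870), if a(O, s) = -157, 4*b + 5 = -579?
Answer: 7545/28343432 ≈ 0.00026620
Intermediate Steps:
b = -146 (b = -5/4 + (¼)*(-579) = -5/4 - 579/4 = -146)
P(r) = 2*r/(515 + r) (P(r) = (2*r)/(515 + r) = 2*r/(515 + r))
(a(b, 142) + P(-619))/(-403196 - 141870) = (-157 + 2*(-619)/(515 - 619))/(-403196 - 141870) = (-157 + 2*(-619)/(-104))/(-545066) = (-157 + 2*(-619)*(-1/104))*(-1/545066) = (-157 + 619/52)*(-1/545066) = -7545/52*(-1/545066) = 7545/28343432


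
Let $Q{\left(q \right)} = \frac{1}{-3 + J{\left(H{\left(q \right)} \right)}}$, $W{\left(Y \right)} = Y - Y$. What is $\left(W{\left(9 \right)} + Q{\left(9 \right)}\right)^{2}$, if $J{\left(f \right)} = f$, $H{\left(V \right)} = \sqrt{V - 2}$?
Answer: $\frac{1}{\left(3 - \sqrt{7}\right)^{2}} \approx 7.9686$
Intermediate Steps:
$W{\left(Y \right)} = 0$
$H{\left(V \right)} = \sqrt{-2 + V}$
$Q{\left(q \right)} = \frac{1}{-3 + \sqrt{-2 + q}}$
$\left(W{\left(9 \right)} + Q{\left(9 \right)}\right)^{2} = \left(0 + \frac{1}{-3 + \sqrt{-2 + 9}}\right)^{2} = \left(0 + \frac{1}{-3 + \sqrt{7}}\right)^{2} = \left(\frac{1}{-3 + \sqrt{7}}\right)^{2} = \frac{1}{\left(-3 + \sqrt{7}\right)^{2}}$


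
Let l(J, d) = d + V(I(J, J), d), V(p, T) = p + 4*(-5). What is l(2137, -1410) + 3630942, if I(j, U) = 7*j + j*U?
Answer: 8211240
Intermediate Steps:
I(j, U) = 7*j + U*j
V(p, T) = -20 + p (V(p, T) = p - 20 = -20 + p)
l(J, d) = -20 + d + J*(7 + J) (l(J, d) = d + (-20 + J*(7 + J)) = -20 + d + J*(7 + J))
l(2137, -1410) + 3630942 = (-20 - 1410 + 2137*(7 + 2137)) + 3630942 = (-20 - 1410 + 2137*2144) + 3630942 = (-20 - 1410 + 4581728) + 3630942 = 4580298 + 3630942 = 8211240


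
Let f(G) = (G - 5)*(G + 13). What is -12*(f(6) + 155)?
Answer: -2088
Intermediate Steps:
f(G) = (-5 + G)*(13 + G)
-12*(f(6) + 155) = -12*((-65 + 6² + 8*6) + 155) = -12*((-65 + 36 + 48) + 155) = -12*(19 + 155) = -12*174 = -2088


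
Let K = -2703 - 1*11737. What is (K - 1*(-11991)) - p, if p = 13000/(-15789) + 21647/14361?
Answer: -61717291856/25193981 ≈ -2449.7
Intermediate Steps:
K = -14440 (K = -2703 - 11737 = -14440)
p = 17232387/25193981 (p = 13000*(-1/15789) + 21647*(1/14361) = -13000/15789 + 21647/14361 = 17232387/25193981 ≈ 0.68399)
(K - 1*(-11991)) - p = (-14440 - 1*(-11991)) - 1*17232387/25193981 = (-14440 + 11991) - 17232387/25193981 = -2449 - 17232387/25193981 = -61717291856/25193981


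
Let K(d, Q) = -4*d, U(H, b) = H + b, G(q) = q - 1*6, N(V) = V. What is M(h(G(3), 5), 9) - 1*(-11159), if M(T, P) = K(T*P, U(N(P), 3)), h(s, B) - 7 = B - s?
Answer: 10619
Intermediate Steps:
G(q) = -6 + q (G(q) = q - 6 = -6 + q)
h(s, B) = 7 + B - s (h(s, B) = 7 + (B - s) = 7 + B - s)
M(T, P) = -4*P*T (M(T, P) = -4*T*P = -4*P*T)
M(h(G(3), 5), 9) - 1*(-11159) = -4*9*(7 + 5 - (-6 + 3)) - 1*(-11159) = -4*9*(7 + 5 - 1*(-3)) + 11159 = -4*9*(7 + 5 + 3) + 11159 = -4*9*15 + 11159 = -540 + 11159 = 10619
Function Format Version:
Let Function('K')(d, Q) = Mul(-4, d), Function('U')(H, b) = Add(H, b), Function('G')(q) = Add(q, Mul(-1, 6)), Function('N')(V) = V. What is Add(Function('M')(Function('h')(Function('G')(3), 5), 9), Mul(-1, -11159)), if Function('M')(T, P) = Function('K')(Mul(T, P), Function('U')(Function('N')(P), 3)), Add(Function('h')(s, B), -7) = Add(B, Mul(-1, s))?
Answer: 10619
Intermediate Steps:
Function('G')(q) = Add(-6, q) (Function('G')(q) = Add(q, -6) = Add(-6, q))
Function('h')(s, B) = Add(7, B, Mul(-1, s)) (Function('h')(s, B) = Add(7, Add(B, Mul(-1, s))) = Add(7, B, Mul(-1, s)))
Function('M')(T, P) = Mul(-4, P, T) (Function('M')(T, P) = Mul(-4, Mul(T, P)) = Mul(-4, Mul(P, T)) = Mul(-4, P, T))
Add(Function('M')(Function('h')(Function('G')(3), 5), 9), Mul(-1, -11159)) = Add(Mul(-4, 9, Add(7, 5, Mul(-1, Add(-6, 3)))), Mul(-1, -11159)) = Add(Mul(-4, 9, Add(7, 5, Mul(-1, -3))), 11159) = Add(Mul(-4, 9, Add(7, 5, 3)), 11159) = Add(Mul(-4, 9, 15), 11159) = Add(-540, 11159) = 10619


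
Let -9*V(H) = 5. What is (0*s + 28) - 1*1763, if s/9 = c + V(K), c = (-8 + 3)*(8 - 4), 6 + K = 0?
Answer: -1735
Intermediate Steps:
K = -6 (K = -6 + 0 = -6)
V(H) = -5/9 (V(H) = -⅑*5 = -5/9)
c = -20 (c = -5*4 = -20)
s = -185 (s = 9*(-20 - 5/9) = 9*(-185/9) = -185)
(0*s + 28) - 1*1763 = (0*(-185) + 28) - 1*1763 = (0 + 28) - 1763 = 28 - 1763 = -1735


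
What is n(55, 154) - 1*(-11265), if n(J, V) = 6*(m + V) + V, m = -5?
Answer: 12313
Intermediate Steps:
n(J, V) = -30 + 7*V (n(J, V) = 6*(-5 + V) + V = (-30 + 6*V) + V = -30 + 7*V)
n(55, 154) - 1*(-11265) = (-30 + 7*154) - 1*(-11265) = (-30 + 1078) + 11265 = 1048 + 11265 = 12313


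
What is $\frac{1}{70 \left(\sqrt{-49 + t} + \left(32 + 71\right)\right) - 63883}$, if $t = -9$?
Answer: $- \frac{56673}{3212113129} - \frac{70 i \sqrt{58}}{3212113129} \approx -1.7644 \cdot 10^{-5} - 1.6597 \cdot 10^{-7} i$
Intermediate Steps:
$\frac{1}{70 \left(\sqrt{-49 + t} + \left(32 + 71\right)\right) - 63883} = \frac{1}{70 \left(\sqrt{-49 - 9} + \left(32 + 71\right)\right) - 63883} = \frac{1}{70 \left(\sqrt{-58} + 103\right) - 63883} = \frac{1}{70 \left(i \sqrt{58} + 103\right) - 63883} = \frac{1}{70 \left(103 + i \sqrt{58}\right) - 63883} = \frac{1}{\left(7210 + 70 i \sqrt{58}\right) - 63883} = \frac{1}{-56673 + 70 i \sqrt{58}}$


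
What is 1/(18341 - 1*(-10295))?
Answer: 1/28636 ≈ 3.4921e-5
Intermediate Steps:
1/(18341 - 1*(-10295)) = 1/(18341 + 10295) = 1/28636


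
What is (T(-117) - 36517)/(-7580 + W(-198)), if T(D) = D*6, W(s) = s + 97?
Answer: 37219/7681 ≈ 4.8456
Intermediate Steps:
W(s) = 97 + s
T(D) = 6*D
(T(-117) - 36517)/(-7580 + W(-198)) = (6*(-117) - 36517)/(-7580 + (97 - 198)) = (-702 - 36517)/(-7580 - 101) = -37219/(-7681) = -37219*(-1/7681) = 37219/7681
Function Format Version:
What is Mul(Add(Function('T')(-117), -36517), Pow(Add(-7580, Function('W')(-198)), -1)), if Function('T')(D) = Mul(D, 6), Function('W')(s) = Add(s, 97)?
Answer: Rational(37219, 7681) ≈ 4.8456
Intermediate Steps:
Function('W')(s) = Add(97, s)
Function('T')(D) = Mul(6, D)
Mul(Add(Function('T')(-117), -36517), Pow(Add(-7580, Function('W')(-198)), -1)) = Mul(Add(Mul(6, -117), -36517), Pow(Add(-7580, Add(97, -198)), -1)) = Mul(Add(-702, -36517), Pow(Add(-7580, -101), -1)) = Mul(-37219, Pow(-7681, -1)) = Mul(-37219, Rational(-1, 7681)) = Rational(37219, 7681)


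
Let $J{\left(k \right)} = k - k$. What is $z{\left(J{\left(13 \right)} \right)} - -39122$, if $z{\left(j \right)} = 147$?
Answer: $39269$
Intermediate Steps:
$J{\left(k \right)} = 0$
$z{\left(J{\left(13 \right)} \right)} - -39122 = 147 - -39122 = 147 + 39122 = 39269$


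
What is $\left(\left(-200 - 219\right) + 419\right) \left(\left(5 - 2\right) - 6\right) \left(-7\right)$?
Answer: $0$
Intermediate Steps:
$\left(\left(-200 - 219\right) + 419\right) \left(\left(5 - 2\right) - 6\right) \left(-7\right) = \left(-419 + 419\right) \left(\left(5 - 2\right) - 6\right) \left(-7\right) = 0 \left(3 - 6\right) \left(-7\right) = 0 \left(\left(-3\right) \left(-7\right)\right) = 0 \cdot 21 = 0$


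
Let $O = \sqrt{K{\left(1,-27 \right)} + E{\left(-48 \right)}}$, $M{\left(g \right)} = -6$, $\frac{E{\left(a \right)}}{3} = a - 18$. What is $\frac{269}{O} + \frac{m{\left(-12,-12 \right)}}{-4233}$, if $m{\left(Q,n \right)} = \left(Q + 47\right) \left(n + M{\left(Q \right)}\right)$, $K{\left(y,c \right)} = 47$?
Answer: $\frac{210}{1411} - \frac{269 i \sqrt{151}}{151} \approx 0.14883 - 21.891 i$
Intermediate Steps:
$E{\left(a \right)} = -54 + 3 a$ ($E{\left(a \right)} = 3 \left(a - 18\right) = 3 \left(-18 + a\right) = -54 + 3 a$)
$O = i \sqrt{151}$ ($O = \sqrt{47 + \left(-54 + 3 \left(-48\right)\right)} = \sqrt{47 - 198} = \sqrt{-151} = i \sqrt{151} \approx 12.288 i$)
$m{\left(Q,n \right)} = \left(-6 + n\right) \left(47 + Q\right)$ ($m{\left(Q,n \right)} = \left(Q + 47\right) \left(n - 6\right) = \left(47 + Q\right) \left(-6 + n\right) = \left(-6 + n\right) \left(47 + Q\right)$)
$\frac{269}{O} + \frac{m{\left(-12,-12 \right)}}{-4233} = \frac{269}{i \sqrt{151}} + \frac{-282 - -72 + 47 \left(-12\right) - -144}{-4233} = 269 \left(- \frac{i \sqrt{151}}{151}\right) + \left(-282 + 72 - 564 + 144\right) \left(- \frac{1}{4233}\right) = - \frac{269 i \sqrt{151}}{151} - - \frac{210}{1411} = - \frac{269 i \sqrt{151}}{151} + \frac{210}{1411} = \frac{210}{1411} - \frac{269 i \sqrt{151}}{151}$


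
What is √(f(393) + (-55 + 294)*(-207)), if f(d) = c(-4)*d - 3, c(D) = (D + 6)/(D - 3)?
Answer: I*√2429826/7 ≈ 222.68*I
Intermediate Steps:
c(D) = (6 + D)/(-3 + D)
f(d) = -3 - 2*d/7 (f(d) = ((6 - 4)/(-3 - 4))*d - 3 = (2/(-7))*d - 3 = (-⅐*2)*d - 3 = -2*d/7 - 3 = -3 - 2*d/7)
√(f(393) + (-55 + 294)*(-207)) = √((-3 - 2/7*393) + (-55 + 294)*(-207)) = √((-3 - 786/7) + 239*(-207)) = √(-807/7 - 49473) = √(-347118/7) = I*√2429826/7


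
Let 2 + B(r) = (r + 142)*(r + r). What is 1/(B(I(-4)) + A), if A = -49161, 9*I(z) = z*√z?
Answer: -322568811/15859378314265 + 1656288*I/15859378314265 ≈ -2.0339e-5 + 1.0444e-7*I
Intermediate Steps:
I(z) = z^(3/2)/9 (I(z) = (z*√z)/9 = z^(3/2)/9)
B(r) = -2 + 2*r*(142 + r) (B(r) = -2 + (r + 142)*(r + r) = -2 + (142 + r)*(2*r) = -2 + 2*r*(142 + r))
1/(B(I(-4)) + A) = 1/((-2 + 2*((-4)^(3/2)/9)² + 284*((-4)^(3/2)/9)) - 49161) = 1/((-2 + 2*((-8*I)/9)² + 284*((-8*I)/9)) - 49161) = 1/((-2 + 2*(-8*I/9)² + 284*(-8*I/9)) - 49161) = 1/((-2 + 2*(-64/81) - 2272*I/9) - 49161) = 1/((-2 - 128/81 - 2272*I/9) - 49161) = 1/((-290/81 - 2272*I/9) - 49161) = 1/(-3982331/81 - 2272*I/9) = 6561*(-3982331/81 + 2272*I/9)/15859378314265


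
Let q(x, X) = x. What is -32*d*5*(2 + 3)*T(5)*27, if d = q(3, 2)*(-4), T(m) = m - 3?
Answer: 518400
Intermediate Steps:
T(m) = -3 + m
d = -12 (d = 3*(-4) = -12)
-32*d*5*(2 + 3)*T(5)*27 = -32*(-12*5)*(2 + 3)*(-3 + 5)*27 = -(-1920)*5*2*27 = -(-1920)*10*27 = -32*(-600)*27 = 19200*27 = 518400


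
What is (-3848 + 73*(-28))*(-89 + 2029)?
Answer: -11430480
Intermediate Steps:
(-3848 + 73*(-28))*(-89 + 2029) = (-3848 - 2044)*1940 = -5892*1940 = -11430480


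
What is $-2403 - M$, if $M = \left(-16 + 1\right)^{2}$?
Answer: $-2628$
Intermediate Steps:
$M = 225$ ($M = \left(-15\right)^{2} = 225$)
$-2403 - M = -2403 - 225 = -2628$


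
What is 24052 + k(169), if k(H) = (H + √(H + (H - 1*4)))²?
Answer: 52947 + 338*√334 ≈ 59124.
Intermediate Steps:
k(H) = (H + √(-4 + 2*H))² (k(H) = (H + √(H + (H - 4)))² = (H + √(H + (-4 + H)))² = (H + √(-4 + 2*H))²)
24052 + k(169) = 24052 + (169 + √2*√(-2 + 169))² = 24052 + (169 + √2*√167)² = 24052 + (169 + √334)²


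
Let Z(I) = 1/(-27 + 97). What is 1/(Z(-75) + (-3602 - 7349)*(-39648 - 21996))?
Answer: 70/47254441081 ≈ 1.4813e-9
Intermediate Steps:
Z(I) = 1/70
1/(Z(-75) + (-3602 - 7349)*(-39648 - 21996)) = 1/(1/70 + (-3602 - 7349)*(-39648 - 21996)) = 1/(1/70 - 10951*(-61644)) = 1/(1/70 + 675063444) = 1/(47254441081/70) = 70/47254441081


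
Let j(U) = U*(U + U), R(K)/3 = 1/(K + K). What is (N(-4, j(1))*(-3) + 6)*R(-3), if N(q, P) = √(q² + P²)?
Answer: -3 + 3*√5 ≈ 3.7082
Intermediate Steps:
R(K) = 3/(2*K) (R(K) = 3/(K + K) = 3/((2*K)) = 3*(1/(2*K)) = 3/(2*K))
j(U) = 2*U² (j(U) = U*(2*U) = 2*U²)
N(q, P) = √(P² + q²)
(N(-4, j(1))*(-3) + 6)*R(-3) = (√((2*1²)² + (-4)²)*(-3) + 6)*((3/2)/(-3)) = (√((2*1)² + 16)*(-3) + 6)*((3/2)*(-⅓)) = (√(2² + 16)*(-3) + 6)*(-½) = (√(4 + 16)*(-3) + 6)*(-½) = (√20*(-3) + 6)*(-½) = ((2*√5)*(-3) + 6)*(-½) = (-6*√5 + 6)*(-½) = (6 - 6*√5)*(-½) = -3 + 3*√5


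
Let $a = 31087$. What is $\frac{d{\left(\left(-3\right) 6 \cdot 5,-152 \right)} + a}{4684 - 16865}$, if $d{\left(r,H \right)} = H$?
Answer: $- \frac{30935}{12181} \approx -2.5396$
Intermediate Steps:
$\frac{d{\left(\left(-3\right) 6 \cdot 5,-152 \right)} + a}{4684 - 16865} = \frac{-152 + 31087}{4684 - 16865} = \frac{30935}{-12181} = 30935 \left(- \frac{1}{12181}\right) = - \frac{30935}{12181}$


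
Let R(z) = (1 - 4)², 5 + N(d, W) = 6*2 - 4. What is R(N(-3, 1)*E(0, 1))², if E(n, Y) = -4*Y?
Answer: 81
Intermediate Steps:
N(d, W) = 3 (N(d, W) = -5 + (6*2 - 4) = -5 + (12 - 4) = -5 + 8 = 3)
R(z) = 9 (R(z) = (-3)² = 9)
R(N(-3, 1)*E(0, 1))² = 9² = 81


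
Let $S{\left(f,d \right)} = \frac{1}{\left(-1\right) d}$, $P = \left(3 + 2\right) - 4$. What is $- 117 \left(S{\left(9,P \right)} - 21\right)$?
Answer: $2574$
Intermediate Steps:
$P = 1$ ($P = 5 - 4 = 1$)
$S{\left(f,d \right)} = - \frac{1}{d}$
$- 117 \left(S{\left(9,P \right)} - 21\right) = - 117 \left(- 1^{-1} - 21\right) = - 117 \left(\left(-1\right) 1 - 21\right) = - 117 \left(-1 - 21\right) = \left(-117\right) \left(-22\right) = 2574$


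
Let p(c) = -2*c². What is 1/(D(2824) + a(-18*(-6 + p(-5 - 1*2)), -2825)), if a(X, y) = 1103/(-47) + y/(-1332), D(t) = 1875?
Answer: 62604/116046079 ≈ 0.00053948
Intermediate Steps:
a(X, y) = -1103/47 - y/1332 (a(X, y) = 1103*(-1/47) + y*(-1/1332) = -1103/47 - y/1332)
1/(D(2824) + a(-18*(-6 + p(-5 - 1*2)), -2825)) = 1/(1875 + (-1103/47 - 1/1332*(-2825))) = 1/(1875 + (-1103/47 + 2825/1332)) = 1/(1875 - 1336421/62604) = 1/(116046079/62604) = 62604/116046079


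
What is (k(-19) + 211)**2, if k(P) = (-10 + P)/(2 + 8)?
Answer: 4330561/100 ≈ 43306.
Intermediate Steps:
k(P) = -1 + P/10 (k(P) = (-10 + P)/10 = (-10 + P)*(1/10) = -1 + P/10)
(k(-19) + 211)**2 = ((-1 + (1/10)*(-19)) + 211)**2 = ((-1 - 19/10) + 211)**2 = (-29/10 + 211)**2 = (2081/10)**2 = 4330561/100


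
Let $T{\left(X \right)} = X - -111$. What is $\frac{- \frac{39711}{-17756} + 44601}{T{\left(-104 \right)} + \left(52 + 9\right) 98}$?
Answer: $\frac{263991689}{35423220} \approx 7.4525$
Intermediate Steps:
$T{\left(X \right)} = 111 + X$ ($T{\left(X \right)} = X + 111 = 111 + X$)
$\frac{- \frac{39711}{-17756} + 44601}{T{\left(-104 \right)} + \left(52 + 9\right) 98} = \frac{- \frac{39711}{-17756} + 44601}{\left(111 - 104\right) + \left(52 + 9\right) 98} = \frac{\left(-39711\right) \left(- \frac{1}{17756}\right) + 44601}{7 + 61 \cdot 98} = \frac{\frac{39711}{17756} + 44601}{7 + 5978} = \frac{791975067}{17756 \cdot 5985} = \frac{791975067}{17756} \cdot \frac{1}{5985} = \frac{263991689}{35423220}$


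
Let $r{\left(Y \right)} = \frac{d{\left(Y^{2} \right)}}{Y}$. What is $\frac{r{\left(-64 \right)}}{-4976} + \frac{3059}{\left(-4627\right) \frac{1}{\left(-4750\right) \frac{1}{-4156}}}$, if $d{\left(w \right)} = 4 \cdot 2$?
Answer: $- \frac{20657177221}{27339298432} \approx -0.75559$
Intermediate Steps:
$d{\left(w \right)} = 8$
$r{\left(Y \right)} = \frac{8}{Y}$
$\frac{r{\left(-64 \right)}}{-4976} + \frac{3059}{\left(-4627\right) \frac{1}{\left(-4750\right) \frac{1}{-4156}}} = \frac{8 \frac{1}{-64}}{-4976} + \frac{3059}{\left(-4627\right) \frac{1}{\left(-4750\right) \frac{1}{-4156}}} = 8 \left(- \frac{1}{64}\right) \left(- \frac{1}{4976}\right) + \frac{3059}{\left(-4627\right) \frac{1}{\left(-4750\right) \left(- \frac{1}{4156}\right)}} = \left(- \frac{1}{8}\right) \left(- \frac{1}{4976}\right) + \frac{3059}{\left(-4627\right) \frac{1}{\frac{2375}{2078}}} = \frac{1}{39808} + \frac{3059}{\left(-4627\right) \frac{2078}{2375}} = \frac{1}{39808} + \frac{3059}{- \frac{9614906}{2375}} = \frac{1}{39808} + 3059 \left(- \frac{2375}{9614906}\right) = \frac{1}{39808} - \frac{1037875}{1373558} = - \frac{20657177221}{27339298432}$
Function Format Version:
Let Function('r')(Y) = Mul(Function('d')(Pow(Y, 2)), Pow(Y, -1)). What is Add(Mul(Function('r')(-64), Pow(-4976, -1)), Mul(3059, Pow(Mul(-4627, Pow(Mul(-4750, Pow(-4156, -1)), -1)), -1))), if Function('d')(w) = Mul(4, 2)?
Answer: Rational(-20657177221, 27339298432) ≈ -0.75559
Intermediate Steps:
Function('d')(w) = 8
Function('r')(Y) = Mul(8, Pow(Y, -1))
Add(Mul(Function('r')(-64), Pow(-4976, -1)), Mul(3059, Pow(Mul(-4627, Pow(Mul(-4750, Pow(-4156, -1)), -1)), -1))) = Add(Mul(Mul(8, Pow(-64, -1)), Pow(-4976, -1)), Mul(3059, Pow(Mul(-4627, Pow(Mul(-4750, Pow(-4156, -1)), -1)), -1))) = Add(Mul(Mul(8, Rational(-1, 64)), Rational(-1, 4976)), Mul(3059, Pow(Mul(-4627, Pow(Mul(-4750, Rational(-1, 4156)), -1)), -1))) = Add(Mul(Rational(-1, 8), Rational(-1, 4976)), Mul(3059, Pow(Mul(-4627, Pow(Rational(2375, 2078), -1)), -1))) = Add(Rational(1, 39808), Mul(3059, Pow(Mul(-4627, Rational(2078, 2375)), -1))) = Add(Rational(1, 39808), Mul(3059, Pow(Rational(-9614906, 2375), -1))) = Add(Rational(1, 39808), Mul(3059, Rational(-2375, 9614906))) = Add(Rational(1, 39808), Rational(-1037875, 1373558)) = Rational(-20657177221, 27339298432)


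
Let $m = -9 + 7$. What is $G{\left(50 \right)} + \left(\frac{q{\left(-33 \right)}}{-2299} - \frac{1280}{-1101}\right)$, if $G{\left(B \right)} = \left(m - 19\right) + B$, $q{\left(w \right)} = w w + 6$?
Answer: $\frac{75141896}{2531199} \approx 29.686$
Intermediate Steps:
$q{\left(w \right)} = 6 + w^{2}$ ($q{\left(w \right)} = w^{2} + 6 = 6 + w^{2}$)
$m = -2$
$G{\left(B \right)} = -21 + B$ ($G{\left(B \right)} = \left(-2 - 19\right) + B = -21 + B$)
$G{\left(50 \right)} + \left(\frac{q{\left(-33 \right)}}{-2299} - \frac{1280}{-1101}\right) = \left(-21 + 50\right) + \left(\frac{6 + \left(-33\right)^{2}}{-2299} - \frac{1280}{-1101}\right) = 29 + \left(\left(6 + 1089\right) \left(- \frac{1}{2299}\right) - - \frac{1280}{1101}\right) = 29 + \left(1095 \left(- \frac{1}{2299}\right) + \frac{1280}{1101}\right) = 29 + \left(- \frac{1095}{2299} + \frac{1280}{1101}\right) = 29 + \frac{1737125}{2531199} = \frac{75141896}{2531199}$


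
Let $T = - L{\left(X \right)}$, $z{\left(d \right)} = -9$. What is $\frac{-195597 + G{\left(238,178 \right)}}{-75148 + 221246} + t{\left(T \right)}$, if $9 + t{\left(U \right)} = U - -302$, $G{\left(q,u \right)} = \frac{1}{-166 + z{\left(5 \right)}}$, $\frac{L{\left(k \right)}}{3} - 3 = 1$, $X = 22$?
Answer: $\frac{3575069837}{12783575} \approx 279.66$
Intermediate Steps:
$L{\left(k \right)} = 12$ ($L{\left(k \right)} = 9 + 3 \cdot 1 = 9 + 3 = 12$)
$G{\left(q,u \right)} = - \frac{1}{175}$ ($G{\left(q,u \right)} = \frac{1}{-166 - 9} = \frac{1}{-175} = - \frac{1}{175}$)
$T = -12$ ($T = \left(-1\right) 12 = -12$)
$t{\left(U \right)} = 293 + U$ ($t{\left(U \right)} = -9 + \left(U - -302\right) = -9 + \left(U + 302\right) = -9 + \left(302 + U\right) = 293 + U$)
$\frac{-195597 + G{\left(238,178 \right)}}{-75148 + 221246} + t{\left(T \right)} = \frac{-195597 - \frac{1}{175}}{-75148 + 221246} + \left(293 - 12\right) = - \frac{34229476}{175 \cdot 146098} + 281 = \left(- \frac{34229476}{175}\right) \frac{1}{146098} + 281 = - \frac{17114738}{12783575} + 281 = \frac{3575069837}{12783575}$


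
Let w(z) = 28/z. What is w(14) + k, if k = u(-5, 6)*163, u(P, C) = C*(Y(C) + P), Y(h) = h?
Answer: 980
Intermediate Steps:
u(P, C) = C*(C + P)
k = 978 (k = (6*(6 - 5))*163 = (6*1)*163 = 6*163 = 978)
w(14) + k = 28/14 + 978 = 28*(1/14) + 978 = 2 + 978 = 980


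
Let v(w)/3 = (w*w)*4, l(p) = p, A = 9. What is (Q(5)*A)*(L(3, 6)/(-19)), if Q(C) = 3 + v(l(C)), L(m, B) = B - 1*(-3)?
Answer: -24543/19 ≈ -1291.7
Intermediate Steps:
L(m, B) = 3 + B (L(m, B) = B + 3 = 3 + B)
v(w) = 12*w² (v(w) = 3*((w*w)*4) = 3*(w²*4) = 3*(4*w²) = 12*w²)
Q(C) = 3 + 12*C²
(Q(5)*A)*(L(3, 6)/(-19)) = ((3 + 12*5²)*9)*((3 + 6)/(-19)) = ((3 + 12*25)*9)*(9*(-1/19)) = ((3 + 300)*9)*(-9/19) = (303*9)*(-9/19) = 2727*(-9/19) = -24543/19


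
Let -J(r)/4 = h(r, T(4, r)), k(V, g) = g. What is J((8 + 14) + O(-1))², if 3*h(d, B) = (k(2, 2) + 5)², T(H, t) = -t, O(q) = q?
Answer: 38416/9 ≈ 4268.4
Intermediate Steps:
h(d, B) = 49/3 (h(d, B) = (2 + 5)²/3 = (⅓)*7² = (⅓)*49 = 49/3)
J(r) = -196/3 (J(r) = -4*49/3 = -196/3)
J((8 + 14) + O(-1))² = (-196/3)² = 38416/9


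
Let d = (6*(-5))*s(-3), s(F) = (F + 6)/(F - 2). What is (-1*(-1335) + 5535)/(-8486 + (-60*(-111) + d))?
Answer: -3435/904 ≈ -3.7998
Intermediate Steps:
s(F) = (6 + F)/(-2 + F)
d = 18 (d = (6*(-5))*((6 - 3)/(-2 - 3)) = -30*3/(-5) = -(-6)*3 = -30*(-⅗) = 18)
(-1*(-1335) + 5535)/(-8486 + (-60*(-111) + d)) = (-1*(-1335) + 5535)/(-8486 + (-60*(-111) + 18)) = (1335 + 5535)/(-8486 + (6660 + 18)) = 6870/(-8486 + 6678) = 6870/(-1808) = 6870*(-1/1808) = -3435/904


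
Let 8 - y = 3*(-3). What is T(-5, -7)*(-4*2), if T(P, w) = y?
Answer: -136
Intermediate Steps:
y = 17 (y = 8 - 3*(-3) = 8 - 1*(-9) = 8 + 9 = 17)
T(P, w) = 17
T(-5, -7)*(-4*2) = 17*(-4*2) = 17*(-8) = -136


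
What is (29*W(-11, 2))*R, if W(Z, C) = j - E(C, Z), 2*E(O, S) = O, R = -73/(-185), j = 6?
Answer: 2117/37 ≈ 57.216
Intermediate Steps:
R = 73/185 (R = -73*(-1/185) = 73/185 ≈ 0.39459)
E(O, S) = O/2
W(Z, C) = 6 - C/2
(29*W(-11, 2))*R = (29*(6 - ½*2))*(73/185) = (29*(6 - 1))*(73/185) = (29*5)*(73/185) = 145*(73/185) = 2117/37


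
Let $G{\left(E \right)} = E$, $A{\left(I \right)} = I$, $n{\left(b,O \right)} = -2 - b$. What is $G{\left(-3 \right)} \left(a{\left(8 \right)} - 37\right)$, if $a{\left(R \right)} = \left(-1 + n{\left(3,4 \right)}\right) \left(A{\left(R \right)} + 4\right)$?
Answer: $327$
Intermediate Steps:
$a{\left(R \right)} = -24 - 6 R$ ($a{\left(R \right)} = \left(-1 - 5\right) \left(R + 4\right) = \left(-1 - 5\right) \left(4 + R\right) = - 6 \left(4 + R\right) = -24 - 6 R$)
$G{\left(-3 \right)} \left(a{\left(8 \right)} - 37\right) = - 3 \left(\left(-24 - 48\right) - 37\right) = - 3 \left(-72 - 37\right) = \left(-3\right) \left(-109\right) = 327$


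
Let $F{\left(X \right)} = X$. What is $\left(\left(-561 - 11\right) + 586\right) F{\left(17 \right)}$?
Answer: $238$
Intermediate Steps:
$\left(\left(-561 - 11\right) + 586\right) F{\left(17 \right)} = \left(\left(-561 - 11\right) + 586\right) 17 = \left(-572 + 586\right) 17 = 14 \cdot 17 = 238$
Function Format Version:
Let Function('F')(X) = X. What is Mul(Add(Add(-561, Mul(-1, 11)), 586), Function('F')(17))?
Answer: 238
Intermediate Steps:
Mul(Add(Add(-561, Mul(-1, 11)), 586), Function('F')(17)) = Mul(Add(Add(-561, Mul(-1, 11)), 586), 17) = Mul(Add(Add(-561, -11), 586), 17) = Mul(Add(-572, 586), 17) = Mul(14, 17) = 238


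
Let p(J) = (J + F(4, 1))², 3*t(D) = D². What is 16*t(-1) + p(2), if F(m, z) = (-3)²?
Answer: 379/3 ≈ 126.33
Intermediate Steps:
t(D) = D²/3
F(m, z) = 9
p(J) = (9 + J)² (p(J) = (J + 9)² = (9 + J)²)
16*t(-1) + p(2) = 16*((⅓)*(-1)²) + (9 + 2)² = 16*((⅓)*1) + 11² = 16*(⅓) + 121 = 16/3 + 121 = 379/3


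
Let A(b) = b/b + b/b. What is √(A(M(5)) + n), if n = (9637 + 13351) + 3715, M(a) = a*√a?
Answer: 7*√545 ≈ 163.42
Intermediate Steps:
M(a) = a^(3/2)
n = 26703 (n = 22988 + 3715 = 26703)
A(b) = 2 (A(b) = 1 + 1 = 2)
√(A(M(5)) + n) = √(2 + 26703) = √26705 = 7*√545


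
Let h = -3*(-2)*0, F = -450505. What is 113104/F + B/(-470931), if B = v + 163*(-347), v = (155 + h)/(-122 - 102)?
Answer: -2074453157327/15841038838240 ≈ -0.13095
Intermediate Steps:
h = 0 (h = 6*0 = 0)
v = -155/224 (v = (155 + 0)/(-122 - 102) = 155/(-224) = 155*(-1/224) = -155/224 ≈ -0.69196)
B = -12669819/224 (B = -155/224 + 163*(-347) = -155/224 - 56561 = -12669819/224 ≈ -56562.)
113104/F + B/(-470931) = 113104/(-450505) - 12669819/224/(-470931) = 113104*(-1/450505) - 12669819/224*(-1/470931) = -113104/450505 + 4223273/35162848 = -2074453157327/15841038838240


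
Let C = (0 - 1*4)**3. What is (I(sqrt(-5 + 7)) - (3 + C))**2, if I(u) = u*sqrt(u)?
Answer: (61 + 2**(3/4))**2 ≈ 3929.0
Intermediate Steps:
C = -64 (C = (0 - 4)**3 = (-4)**3 = -64)
I(u) = u**(3/2)
(I(sqrt(-5 + 7)) - (3 + C))**2 = ((sqrt(-5 + 7))**(3/2) - (3 - 64))**2 = ((sqrt(2))**(3/2) - 1*(-61))**2 = (2**(3/4) + 61)**2 = (61 + 2**(3/4))**2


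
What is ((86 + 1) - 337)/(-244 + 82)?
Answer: 125/81 ≈ 1.5432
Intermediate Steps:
((86 + 1) - 337)/(-244 + 82) = (87 - 337)/(-162) = -250*(-1/162) = 125/81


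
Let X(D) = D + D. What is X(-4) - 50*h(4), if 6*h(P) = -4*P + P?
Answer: 92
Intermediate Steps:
X(D) = 2*D
h(P) = -P/2 (h(P) = (-4*P + P)/6 = (-3*P)/6 = -P/2)
X(-4) - 50*h(4) = 2*(-4) - (-25)*4 = -8 - 50*(-2) = -8 + 100 = 92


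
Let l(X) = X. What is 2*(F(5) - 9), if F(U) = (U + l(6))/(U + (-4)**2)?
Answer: -356/21 ≈ -16.952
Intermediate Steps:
F(U) = (6 + U)/(16 + U) (F(U) = (U + 6)/(U + (-4)**2) = (6 + U)/(U + 16) = (6 + U)/(16 + U))
2*(F(5) - 9) = 2*((6 + 5)/(16 + 5) - 9) = 2*(11/21 - 9) = 2*(-178/21) = -356/21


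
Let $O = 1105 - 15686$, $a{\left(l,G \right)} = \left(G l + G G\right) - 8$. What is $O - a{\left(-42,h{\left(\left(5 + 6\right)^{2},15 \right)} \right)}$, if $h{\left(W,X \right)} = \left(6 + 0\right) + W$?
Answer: $-25368$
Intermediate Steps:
$h{\left(W,X \right)} = 6 + W$
$a{\left(l,G \right)} = -8 + G^{2} + G l$ ($a{\left(l,G \right)} = \left(G l + G^{2}\right) - 8 = \left(G^{2} + G l\right) - 8 = -8 + G^{2} + G l$)
$O = -14581$ ($O = 1105 - 15686 = -14581$)
$O - a{\left(-42,h{\left(\left(5 + 6\right)^{2},15 \right)} \right)} = -14581 - \left(-8 + \left(6 + \left(5 + 6\right)^{2}\right)^{2} + \left(6 + \left(5 + 6\right)^{2}\right) \left(-42\right)\right) = -14581 - \left(-8 + \left(6 + 11^{2}\right)^{2} + \left(6 + 11^{2}\right) \left(-42\right)\right) = -14581 - \left(-8 + \left(6 + 121\right)^{2} + \left(6 + 121\right) \left(-42\right)\right) = -14581 - \left(-8 + 127^{2} + 127 \left(-42\right)\right) = -14581 - \left(-8 + 16129 - 5334\right) = -14581 - 10787 = -25368$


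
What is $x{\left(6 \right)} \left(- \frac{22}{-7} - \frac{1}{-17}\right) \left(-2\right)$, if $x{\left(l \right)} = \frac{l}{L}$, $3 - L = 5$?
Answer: $\frac{2286}{119} \approx 19.21$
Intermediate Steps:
$L = -2$ ($L = 3 - 5 = -2$)
$x{\left(l \right)} = - \frac{l}{2}$ ($x{\left(l \right)} = \frac{l}{-2} = l \left(- \frac{1}{2}\right) = - \frac{l}{2}$)
$x{\left(6 \right)} \left(- \frac{22}{-7} - \frac{1}{-17}\right) \left(-2\right) = \left(- \frac{1}{2}\right) 6 \left(- \frac{22}{-7} - \frac{1}{-17}\right) \left(-2\right) = - 3 \left(\left(-22\right) \left(- \frac{1}{7}\right) - - \frac{1}{17}\right) \left(-2\right) = - 3 \left(\frac{22}{7} + \frac{1}{17}\right) \left(-2\right) = \left(-3\right) \frac{381}{119} \left(-2\right) = \left(- \frac{1143}{119}\right) \left(-2\right) = \frac{2286}{119}$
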